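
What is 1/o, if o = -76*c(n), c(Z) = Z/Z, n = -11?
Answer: -1/76 ≈ -0.013158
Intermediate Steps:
c(Z) = 1
o = -76 (o = -76*1 = -76)
1/o = 1/(-76) = -1/76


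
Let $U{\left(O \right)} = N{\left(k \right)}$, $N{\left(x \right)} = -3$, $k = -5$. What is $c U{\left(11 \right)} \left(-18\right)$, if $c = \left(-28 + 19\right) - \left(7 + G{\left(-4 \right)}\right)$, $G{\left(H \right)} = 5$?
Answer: $-1134$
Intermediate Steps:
$U{\left(O \right)} = -3$
$c = -21$ ($c = \left(-28 + 19\right) - 12 = -9 - 12 = -21$)
$c U{\left(11 \right)} \left(-18\right) = \left(-21\right) \left(-3\right) \left(-18\right) = 63 \left(-18\right) = -1134$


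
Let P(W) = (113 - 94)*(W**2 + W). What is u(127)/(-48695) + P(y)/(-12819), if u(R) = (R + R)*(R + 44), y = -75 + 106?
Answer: -1474583806/624221205 ≈ -2.3623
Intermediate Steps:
y = 31
u(R) = 2*R*(44 + R) (u(R) = (2*R)*(44 + R) = 2*R*(44 + R))
P(W) = 19*W + 19*W**2 (P(W) = 19*(W + W**2) = 19*W + 19*W**2)
u(127)/(-48695) + P(y)/(-12819) = (2*127*(44 + 127))/(-48695) + (19*31*(1 + 31))/(-12819) = (2*127*171)*(-1/48695) + (19*31*32)*(-1/12819) = 43434*(-1/48695) + 18848*(-1/12819) = -43434/48695 - 18848/12819 = -1474583806/624221205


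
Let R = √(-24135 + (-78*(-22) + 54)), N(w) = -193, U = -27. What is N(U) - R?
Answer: -193 - 3*I*√2485 ≈ -193.0 - 149.55*I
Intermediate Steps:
R = 3*I*√2485 (R = √(-24135 + (1716 + 54)) = √(-24135 + 1770) = √(-22365) = 3*I*√2485 ≈ 149.55*I)
N(U) - R = -193 - 3*I*√2485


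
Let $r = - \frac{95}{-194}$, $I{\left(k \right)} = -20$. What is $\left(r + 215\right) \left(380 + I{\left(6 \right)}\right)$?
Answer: $\frac{7524900}{97} \approx 77576.0$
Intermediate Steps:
$r = \frac{95}{194}$ ($r = \left(-95\right) \left(- \frac{1}{194}\right) = \frac{95}{194} \approx 0.48969$)
$\left(r + 215\right) \left(380 + I{\left(6 \right)}\right) = \left(\frac{95}{194} + 215\right) \left(380 - 20\right) = \frac{41805}{194} \cdot 360 = \frac{7524900}{97}$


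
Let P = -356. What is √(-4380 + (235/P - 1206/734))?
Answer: I*√18701418610199/65326 ≈ 66.199*I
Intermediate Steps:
√(-4380 + (235/P - 1206/734)) = √(-4380 + (235/(-356) - 1206/734)) = √(-4380 + (235*(-1/356) - 1206*1/734)) = √(-4380 + (-235/356 - 603/367)) = √(-4380 - 300913/130652) = √(-572556673/130652) = I*√18701418610199/65326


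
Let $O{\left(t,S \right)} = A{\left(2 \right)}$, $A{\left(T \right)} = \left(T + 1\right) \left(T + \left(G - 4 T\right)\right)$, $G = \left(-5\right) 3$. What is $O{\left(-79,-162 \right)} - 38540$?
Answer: $-38603$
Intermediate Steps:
$G = -15$
$A{\left(T \right)} = \left(1 + T\right) \left(-15 - 3 T\right)$ ($A{\left(T \right)} = \left(T + 1\right) \left(T - \left(15 + 4 T\right)\right) = \left(1 + T\right) \left(-15 - 3 T\right)$)
$O{\left(t,S \right)} = -63$ ($O{\left(t,S \right)} = -15 - 36 - 3 \cdot 2^{2} = -15 - 36 - 12 = -63$)
$O{\left(-79,-162 \right)} - 38540 = -63 - 38540 = -38603$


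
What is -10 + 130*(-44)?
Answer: -5730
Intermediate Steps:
-10 + 130*(-44) = -10 - 5720 = -5730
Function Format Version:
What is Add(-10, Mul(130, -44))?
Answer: -5730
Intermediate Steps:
Add(-10, Mul(130, -44)) = Add(-10, -5720) = -5730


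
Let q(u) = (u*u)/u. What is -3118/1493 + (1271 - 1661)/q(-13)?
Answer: 41672/1493 ≈ 27.912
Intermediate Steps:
q(u) = u (q(u) = u²/u = u)
-3118/1493 + (1271 - 1661)/q(-13) = -3118/1493 + (1271 - 1661)/(-13) = -3118*1/1493 - 390*(-1/13) = -3118/1493 + 30 = 41672/1493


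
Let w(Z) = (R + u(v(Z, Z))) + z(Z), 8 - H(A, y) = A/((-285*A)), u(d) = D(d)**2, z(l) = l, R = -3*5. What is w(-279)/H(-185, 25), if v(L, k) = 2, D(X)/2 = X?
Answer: -79230/2281 ≈ -34.735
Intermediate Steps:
R = -15
D(X) = 2*X
u(d) = 4*d**2 (u(d) = (2*d)**2 = 4*d**2)
H(A, y) = 2281/285 (H(A, y) = 8 - A/((-285*A)) = 8 - A*(-1/(285*A)) = 8 - 1*(-1/285) = 8 + 1/285 = 2281/285)
w(Z) = 1 + Z (w(Z) = (-15 + 4*2**2) + Z = (-15 + 4*4) + Z = (-15 + 16) + Z = 1 + Z)
w(-279)/H(-185, 25) = (1 - 279)/(2281/285) = -278*285/2281 = -79230/2281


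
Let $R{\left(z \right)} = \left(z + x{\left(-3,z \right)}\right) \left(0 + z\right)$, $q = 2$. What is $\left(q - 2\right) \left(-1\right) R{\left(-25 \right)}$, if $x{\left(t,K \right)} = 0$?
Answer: $0$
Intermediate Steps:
$R{\left(z \right)} = z^{2}$ ($R{\left(z \right)} = \left(z + 0\right) \left(0 + z\right) = z z = z^{2}$)
$\left(q - 2\right) \left(-1\right) R{\left(-25 \right)} = \left(2 - 2\right) \left(-1\right) \left(-25\right)^{2} = 0 \left(-1\right) 625 = 0 \cdot 625 = 0$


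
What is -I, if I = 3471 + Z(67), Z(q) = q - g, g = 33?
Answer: -3505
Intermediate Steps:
Z(q) = -33 + q (Z(q) = q - 1*33 = q - 33 = -33 + q)
I = 3505 (I = 3471 + (-33 + 67) = 3471 + 34 = 3505)
-I = -1*3505 = -3505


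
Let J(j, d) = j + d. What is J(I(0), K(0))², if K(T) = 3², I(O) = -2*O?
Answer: 81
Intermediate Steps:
K(T) = 9
J(j, d) = d + j
J(I(0), K(0))² = (9 - 2*0)² = (9 + 0)² = 9² = 81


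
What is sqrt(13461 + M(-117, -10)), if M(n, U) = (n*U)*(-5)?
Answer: sqrt(7611) ≈ 87.241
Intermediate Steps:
M(n, U) = -5*U*n (M(n, U) = (U*n)*(-5) = -5*U*n)
sqrt(13461 + M(-117, -10)) = sqrt(13461 - 5*(-10)*(-117)) = sqrt(13461 - 5850) = sqrt(7611)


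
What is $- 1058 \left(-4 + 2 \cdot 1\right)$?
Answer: $2116$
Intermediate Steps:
$- 1058 \left(-4 + 2 \cdot 1\right) = - 1058 \left(-4 + 2\right) = \left(-1058\right) \left(-2\right) = 2116$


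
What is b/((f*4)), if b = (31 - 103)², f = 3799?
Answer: 1296/3799 ≈ 0.34114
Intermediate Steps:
b = 5184 (b = (-72)² = 5184)
b/((f*4)) = 5184/((3799*4)) = 5184/15196 = 5184*(1/15196) = 1296/3799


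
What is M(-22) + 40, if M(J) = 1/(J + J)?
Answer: 1759/44 ≈ 39.977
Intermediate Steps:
M(J) = 1/(2*J)
M(-22) + 40 = (½)/(-22) + 40 = (½)*(-1/22) + 40 = -1/44 + 40 = 1759/44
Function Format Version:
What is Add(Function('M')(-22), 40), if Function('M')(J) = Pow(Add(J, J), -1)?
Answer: Rational(1759, 44) ≈ 39.977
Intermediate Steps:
Function('M')(J) = Mul(Rational(1, 2), Pow(J, -1)) (Function('M')(J) = Pow(Mul(2, J), -1) = Mul(Rational(1, 2), Pow(J, -1)))
Add(Function('M')(-22), 40) = Add(Mul(Rational(1, 2), Pow(-22, -1)), 40) = Add(Mul(Rational(1, 2), Rational(-1, 22)), 40) = Add(Rational(-1, 44), 40) = Rational(1759, 44)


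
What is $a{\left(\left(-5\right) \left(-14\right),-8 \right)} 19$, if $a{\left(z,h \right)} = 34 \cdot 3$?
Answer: $1938$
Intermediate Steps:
$a{\left(z,h \right)} = 102$
$a{\left(\left(-5\right) \left(-14\right),-8 \right)} 19 = 102 \cdot 19 = 1938$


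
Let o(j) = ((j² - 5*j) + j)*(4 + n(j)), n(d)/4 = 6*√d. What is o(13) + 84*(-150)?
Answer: -12132 + 2808*√13 ≈ -2007.6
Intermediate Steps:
n(d) = 24*√d (n(d) = 4*(6*√d) = 24*√d)
o(j) = (4 + 24*√j)*(j² - 4*j) (o(j) = ((j² - 5*j) + j)*(4 + 24*√j) = (j² - 4*j)*(4 + 24*√j) = (4 + 24*√j)*(j² - 4*j))
o(13) + 84*(-150) = 4*13*(-4 + 13 - 24*√13 + 6*13^(3/2)) + 84*(-150) = 4*13*(-4 + 13 - 24*√13 + 6*(13*√13)) - 12600 = 4*13*(-4 + 13 - 24*√13 + 78*√13) - 12600 = 4*13*(9 + 54*√13) - 12600 = (468 + 2808*√13) - 12600 = -12132 + 2808*√13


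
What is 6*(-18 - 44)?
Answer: -372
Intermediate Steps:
6*(-18 - 44) = 6*(-62) = -372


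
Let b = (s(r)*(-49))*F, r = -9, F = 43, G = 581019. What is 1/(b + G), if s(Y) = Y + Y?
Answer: 1/618945 ≈ 1.6157e-6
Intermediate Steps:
s(Y) = 2*Y
b = 37926 (b = ((2*(-9))*(-49))*43 = -18*(-49)*43 = 882*43 = 37926)
1/(b + G) = 1/(37926 + 581019) = 1/618945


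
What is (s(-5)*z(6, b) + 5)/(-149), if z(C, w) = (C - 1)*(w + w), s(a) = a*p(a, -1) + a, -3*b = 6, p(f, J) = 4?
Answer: -505/149 ≈ -3.3893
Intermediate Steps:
b = -2 (b = -⅓*6 = -2)
s(a) = 5*a (s(a) = a*4 + a = 4*a + a = 5*a)
z(C, w) = 2*w*(-1 + C) (z(C, w) = (-1 + C)*(2*w) = 2*w*(-1 + C))
(s(-5)*z(6, b) + 5)/(-149) = ((5*(-5))*(2*(-2)*(-1 + 6)) + 5)/(-149) = (-50*(-2)*5 + 5)*(-1/149) = (-25*(-20) + 5)*(-1/149) = (500 + 5)*(-1/149) = 505*(-1/149) = -505/149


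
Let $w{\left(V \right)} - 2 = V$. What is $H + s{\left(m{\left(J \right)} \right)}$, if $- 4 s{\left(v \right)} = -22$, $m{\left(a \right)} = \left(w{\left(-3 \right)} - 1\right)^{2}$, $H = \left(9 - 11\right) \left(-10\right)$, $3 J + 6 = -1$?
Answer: $\frac{51}{2} \approx 25.5$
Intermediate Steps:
$J = - \frac{7}{3}$ ($J = -2 + \frac{1}{3} \left(-1\right) = -2 - \frac{1}{3} = - \frac{7}{3} \approx -2.3333$)
$w{\left(V \right)} = 2 + V$
$H = 20$ ($H = \left(-2\right) \left(-10\right) = 20$)
$m{\left(a \right)} = 4$ ($m{\left(a \right)} = \left(\left(2 - 3\right) - 1\right)^{2} = \left(-1 - 1\right)^{2} = \left(-2\right)^{2} = 4$)
$s{\left(v \right)} = \frac{11}{2}$ ($s{\left(v \right)} = \left(- \frac{1}{4}\right) \left(-22\right) = \frac{11}{2}$)
$H + s{\left(m{\left(J \right)} \right)} = 20 + \frac{11}{2} = \frac{51}{2}$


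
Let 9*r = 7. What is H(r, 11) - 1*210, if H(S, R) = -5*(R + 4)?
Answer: -285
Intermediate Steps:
r = 7/9 (r = (⅑)*7 = 7/9 ≈ 0.77778)
H(S, R) = -20 - 5*R (H(S, R) = -5*(4 + R) = -20 - 5*R)
H(r, 11) - 1*210 = (-20 - 5*11) - 1*210 = (-20 - 55) - 210 = -75 - 210 = -285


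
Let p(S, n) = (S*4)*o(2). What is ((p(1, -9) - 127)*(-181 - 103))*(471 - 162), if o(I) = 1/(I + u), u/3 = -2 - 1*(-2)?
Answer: 10969500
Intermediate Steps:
u = 0 (u = 3*(-2 - 1*(-2)) = 3*(-2 + 2) = 3*0 = 0)
o(I) = 1/I (o(I) = 1/(I + 0) = 1/I)
p(S, n) = 2*S (p(S, n) = (S*4)/2 = (4*S)*(½) = 2*S)
((p(1, -9) - 127)*(-181 - 103))*(471 - 162) = ((2*1 - 127)*(-181 - 103))*(471 - 162) = ((2 - 127)*(-284))*309 = -125*(-284)*309 = 35500*309 = 10969500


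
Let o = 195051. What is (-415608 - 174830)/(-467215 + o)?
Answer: 295219/136082 ≈ 2.1694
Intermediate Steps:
(-415608 - 174830)/(-467215 + o) = (-415608 - 174830)/(-467215 + 195051) = -590438/(-272164) = -590438*(-1/272164) = 295219/136082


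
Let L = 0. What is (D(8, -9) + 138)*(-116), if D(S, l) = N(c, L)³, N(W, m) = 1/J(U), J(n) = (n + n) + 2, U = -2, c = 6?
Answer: -31987/2 ≈ -15994.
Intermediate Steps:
J(n) = 2 + 2*n (J(n) = 2*n + 2 = 2 + 2*n)
N(W, m) = -½ (N(W, m) = 1/(2 + 2*(-2)) = 1/(2 - 4) = 1/(-2) = -½)
D(S, l) = -⅛ (D(S, l) = (-½)³ = -⅛)
(D(8, -9) + 138)*(-116) = (-⅛ + 138)*(-116) = (1103/8)*(-116) = -31987/2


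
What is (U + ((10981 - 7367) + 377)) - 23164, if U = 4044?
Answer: -15129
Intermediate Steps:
(U + ((10981 - 7367) + 377)) - 23164 = (4044 + ((10981 - 7367) + 377)) - 23164 = (4044 + (3614 + 377)) - 23164 = (4044 + 3991) - 23164 = 8035 - 23164 = -15129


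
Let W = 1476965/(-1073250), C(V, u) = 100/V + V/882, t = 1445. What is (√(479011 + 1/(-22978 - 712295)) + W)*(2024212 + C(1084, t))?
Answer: -10208603081927561/3664719450 + 241915758239*√28773998342098394/29291070501 ≈ 1.3982e+9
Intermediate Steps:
C(V, u) = 100/V + V/882 (C(V, u) = 100/V + V*(1/882) = 100/V + V/882)
W = -295393/214650 (W = 1476965*(-1/1073250) = -295393/214650 ≈ -1.3762)
(√(479011 + 1/(-22978 - 712295)) + W)*(2024212 + C(1084, t)) = (√(479011 + 1/(-22978 - 712295)) - 295393/214650)*(2024212 + (100/1084 + (1/882)*1084)) = (√(479011 + 1/(-735273)) - 295393/214650)*(2024212 + (100*(1/1084) + 542/441)) = (√(479011 - 1/735273) - 295393/214650)*(2024212 + (25/271 + 542/441)) = (√(352203855002/735273) - 295393/214650)*(2024212 + 157907/119511) = (√28773998342098394/245091 - 295393/214650)*(241915758239/119511) = (-295393/214650 + √28773998342098394/245091)*(241915758239/119511) = -10208603081927561/3664719450 + 241915758239*√28773998342098394/29291070501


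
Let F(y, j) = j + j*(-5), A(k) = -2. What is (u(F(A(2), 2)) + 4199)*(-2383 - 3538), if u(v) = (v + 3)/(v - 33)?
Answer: -1019383044/41 ≈ -2.4863e+7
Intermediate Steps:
F(y, j) = -4*j (F(y, j) = j - 5*j = -4*j)
u(v) = (3 + v)/(-33 + v)
(u(F(A(2), 2)) + 4199)*(-2383 - 3538) = ((3 - 4*2)/(-33 - 4*2) + 4199)*(-2383 - 3538) = ((3 - 8)/(-33 - 8) + 4199)*(-5921) = (-5/(-41) + 4199)*(-5921) = (-1/41*(-5) + 4199)*(-5921) = (5/41 + 4199)*(-5921) = (172164/41)*(-5921) = -1019383044/41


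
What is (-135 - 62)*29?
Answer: -5713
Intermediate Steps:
(-135 - 62)*29 = -197*29 = -5713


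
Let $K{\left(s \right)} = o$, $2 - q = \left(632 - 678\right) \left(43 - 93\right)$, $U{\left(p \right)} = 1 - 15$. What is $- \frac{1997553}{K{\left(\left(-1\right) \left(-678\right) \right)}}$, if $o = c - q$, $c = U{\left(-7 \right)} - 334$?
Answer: $- \frac{665851}{650} \approx -1024.4$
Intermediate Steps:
$U{\left(p \right)} = -14$ ($U{\left(p \right)} = 1 - 15 = -14$)
$q = -2298$ ($q = 2 - \left(632 - 678\right) \left(43 - 93\right) = 2 - \left(-46\right) \left(-50\right) = 2 - 2300 = -2298$)
$c = -348$ ($c = -14 - 334 = -348$)
$o = 1950$ ($o = -348 - -2298 = -348 + 2298 = 1950$)
$K{\left(s \right)} = 1950$
$- \frac{1997553}{K{\left(\left(-1\right) \left(-678\right) \right)}} = - \frac{1997553}{1950} = \left(-1997553\right) \frac{1}{1950} = - \frac{665851}{650}$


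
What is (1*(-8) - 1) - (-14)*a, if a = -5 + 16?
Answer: 145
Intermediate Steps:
a = 11
(1*(-8) - 1) - (-14)*a = (1*(-8) - 1) - (-14)*11 = (-8 - 1) - 1*(-154) = -9 + 154 = 145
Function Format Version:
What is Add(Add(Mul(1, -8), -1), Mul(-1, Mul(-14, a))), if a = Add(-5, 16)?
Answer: 145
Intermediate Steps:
a = 11
Add(Add(Mul(1, -8), -1), Mul(-1, Mul(-14, a))) = Add(Add(Mul(1, -8), -1), Mul(-1, Mul(-14, 11))) = Add(Add(-8, -1), Mul(-1, -154)) = Add(-9, 154) = 145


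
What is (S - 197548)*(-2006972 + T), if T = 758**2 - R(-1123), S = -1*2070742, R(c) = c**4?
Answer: 3607596810885376210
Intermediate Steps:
S = -2070742
T = -1590445780077 (T = 758**2 - 1*(-1123)**4 = 574564 - 1*1590446354641 = 574564 - 1590446354641 = -1590445780077)
(S - 197548)*(-2006972 + T) = (-2070742 - 197548)*(-2006972 - 1590445780077) = -2268290*(-1590447787049) = 3607596810885376210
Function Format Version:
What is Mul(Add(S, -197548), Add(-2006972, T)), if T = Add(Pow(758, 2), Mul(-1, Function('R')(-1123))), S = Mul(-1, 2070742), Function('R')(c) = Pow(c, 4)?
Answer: 3607596810885376210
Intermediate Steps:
S = -2070742
T = -1590445780077 (T = Add(Pow(758, 2), Mul(-1, Pow(-1123, 4))) = Add(574564, Mul(-1, 1590446354641)) = Add(574564, -1590446354641) = -1590445780077)
Mul(Add(S, -197548), Add(-2006972, T)) = Mul(Add(-2070742, -197548), Add(-2006972, -1590445780077)) = Mul(-2268290, -1590447787049) = 3607596810885376210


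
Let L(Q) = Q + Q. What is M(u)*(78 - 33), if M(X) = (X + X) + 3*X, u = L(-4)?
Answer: -1800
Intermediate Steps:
L(Q) = 2*Q
u = -8 (u = 2*(-4) = -8)
M(X) = 5*X (M(X) = 2*X + 3*X = 5*X)
M(u)*(78 - 33) = (5*(-8))*(78 - 33) = -40*45 = -1800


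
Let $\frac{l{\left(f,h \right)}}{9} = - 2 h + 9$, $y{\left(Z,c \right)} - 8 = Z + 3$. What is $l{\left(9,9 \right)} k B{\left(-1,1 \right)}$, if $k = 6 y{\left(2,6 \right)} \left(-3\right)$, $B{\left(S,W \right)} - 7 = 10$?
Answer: $322218$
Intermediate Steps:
$y{\left(Z,c \right)} = 11 + Z$ ($y{\left(Z,c \right)} = 8 + \left(Z + 3\right) = 8 + \left(3 + Z\right) = 11 + Z$)
$B{\left(S,W \right)} = 17$ ($B{\left(S,W \right)} = 7 + 10 = 17$)
$l{\left(f,h \right)} = 81 - 18 h$ ($l{\left(f,h \right)} = 9 \left(- 2 h + 9\right) = 9 \left(9 - 2 h\right) = 81 - 18 h$)
$k = -234$ ($k = 6 \left(11 + 2\right) \left(-3\right) = 6 \cdot 13 \left(-3\right) = 78 \left(-3\right) = -234$)
$l{\left(9,9 \right)} k B{\left(-1,1 \right)} = \left(81 - 162\right) \left(-234\right) 17 = \left(-81\right) \left(-234\right) 17 = 18954 \cdot 17 = 322218$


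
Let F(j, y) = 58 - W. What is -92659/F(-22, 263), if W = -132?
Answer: -92659/190 ≈ -487.68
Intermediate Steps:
F(j, y) = 190 (F(j, y) = 58 - 1*(-132) = 58 + 132 = 190)
-92659/F(-22, 263) = -92659/190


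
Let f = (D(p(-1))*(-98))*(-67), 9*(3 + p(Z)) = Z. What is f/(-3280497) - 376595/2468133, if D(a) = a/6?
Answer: -3681047341157/24290108706303 ≈ -0.15155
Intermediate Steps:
p(Z) = -3 + Z/9
D(a) = a/6 (D(a) = a*(⅙) = a/6)
f = -91924/27 (f = (((-3 + (⅑)*(-1))/6)*(-98))*(-67) = (((-3 - ⅑)/6)*(-98))*(-67) = (((⅙)*(-28/9))*(-98))*(-67) = -14/27*(-98)*(-67) = (1372/27)*(-67) = -91924/27 ≈ -3404.6)
f/(-3280497) - 376595/2468133 = -91924/27/(-3280497) - 376595/2468133 = -91924/27*(-1/3280497) - 376595*1/2468133 = 91924/88573419 - 376595/2468133 = -3681047341157/24290108706303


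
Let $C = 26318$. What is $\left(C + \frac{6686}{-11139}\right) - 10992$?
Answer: $\frac{170709628}{11139} \approx 15325.0$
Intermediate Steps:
$\left(C + \frac{6686}{-11139}\right) - 10992 = \left(26318 + \frac{6686}{-11139}\right) - 10992 = \left(26318 + 6686 \left(- \frac{1}{11139}\right)\right) - 10992 = \left(26318 - \frac{6686}{11139}\right) - 10992 = \frac{293149516}{11139} - 10992 = \frac{170709628}{11139}$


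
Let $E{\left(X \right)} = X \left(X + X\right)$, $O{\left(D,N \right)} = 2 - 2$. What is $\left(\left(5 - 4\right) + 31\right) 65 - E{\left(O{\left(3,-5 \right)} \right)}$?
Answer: $2080$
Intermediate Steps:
$O{\left(D,N \right)} = 0$ ($O{\left(D,N \right)} = 2 - 2 = 0$)
$E{\left(X \right)} = 2 X^{2}$ ($E{\left(X \right)} = X 2 X = 2 X^{2}$)
$\left(\left(5 - 4\right) + 31\right) 65 - E{\left(O{\left(3,-5 \right)} \right)} = \left(\left(5 - 4\right) + 31\right) 65 - 2 \cdot 0^{2} = \left(\left(5 - 4\right) + 31\right) 65 - 2 \cdot 0 = \left(1 + 31\right) 65 - 0 = 32 \cdot 65 + 0 = 2080 + 0 = 2080$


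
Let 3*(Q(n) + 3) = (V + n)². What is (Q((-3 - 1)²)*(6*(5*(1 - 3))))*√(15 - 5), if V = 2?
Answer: -6300*√10 ≈ -19922.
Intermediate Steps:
Q(n) = -3 + (2 + n)²/3
(Q((-3 - 1)²)*(6*(5*(1 - 3))))*√(15 - 5) = ((-3 + (2 + (-3 - 1)²)²/3)*(6*(5*(1 - 3))))*√(15 - 5) = ((-3 + (2 + (-4)²)²/3)*(6*(5*(-2))))*√10 = ((-3 + (2 + 16)²/3)*(6*(-10)))*√10 = ((-3 + (⅓)*18²)*(-60))*√10 = ((-3 + (⅓)*324)*(-60))*√10 = ((-3 + 108)*(-60))*√10 = (105*(-60))*√10 = -6300*√10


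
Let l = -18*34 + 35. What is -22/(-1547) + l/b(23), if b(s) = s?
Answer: -892113/35581 ≈ -25.073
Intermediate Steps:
l = -577 (l = -612 + 35 = -577)
-22/(-1547) + l/b(23) = -22/(-1547) - 577/23 = -22*(-1/1547) - 577*1/23 = 22/1547 - 577/23 = -892113/35581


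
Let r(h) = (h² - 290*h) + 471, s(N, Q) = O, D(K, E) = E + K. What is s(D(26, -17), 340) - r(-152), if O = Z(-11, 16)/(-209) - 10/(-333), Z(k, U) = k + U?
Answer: -4708584610/69597 ≈ -67655.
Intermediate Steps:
Z(k, U) = U + k
O = 425/69597 (O = (16 - 11)/(-209) - 10/(-333) = 5*(-1/209) - 10*(-1/333) = -5/209 + 10/333 = 425/69597 ≈ 0.0061066)
s(N, Q) = 425/69597
r(h) = 471 + h² - 290*h
s(D(26, -17), 340) - r(-152) = 425/69597 - (471 + (-152)² - 290*(-152)) = 425/69597 - (471 + 23104 + 44080) = 425/69597 - 1*67655 = 425/69597 - 67655 = -4708584610/69597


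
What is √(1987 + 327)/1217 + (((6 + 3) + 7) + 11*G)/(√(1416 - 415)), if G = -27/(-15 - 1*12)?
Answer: √2314/1217 + 27*√1001/1001 ≈ 0.89291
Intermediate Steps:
G = 1 (G = -27/(-15 - 12) = -27/(-27) = -27*(-1/27) = 1)
√(1987 + 327)/1217 + (((6 + 3) + 7) + 11*G)/(√(1416 - 415)) = √(1987 + 327)/1217 + (((6 + 3) + 7) + 11*1)/(√(1416 - 415)) = √2314*(1/1217) + ((9 + 7) + 11)/(√1001) = √2314/1217 + (16 + 11)*(√1001/1001) = √2314/1217 + 27*(√1001/1001) = √2314/1217 + 27*√1001/1001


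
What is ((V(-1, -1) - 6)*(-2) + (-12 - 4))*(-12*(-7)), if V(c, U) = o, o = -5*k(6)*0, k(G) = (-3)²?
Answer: -336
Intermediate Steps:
k(G) = 9
o = 0 (o = -5*9*0 = -45*0 = 0)
V(c, U) = 0
((V(-1, -1) - 6)*(-2) + (-12 - 4))*(-12*(-7)) = ((0 - 6)*(-2) + (-12 - 4))*(-12*(-7)) = (-6*(-2) - 16)*84 = (12 - 16)*84 = -4*84 = -336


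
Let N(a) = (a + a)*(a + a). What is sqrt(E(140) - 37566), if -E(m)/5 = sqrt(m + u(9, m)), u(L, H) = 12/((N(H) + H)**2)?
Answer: sqrt(-2317270580856 - 7854*sqrt(215898606003))/7854 ≈ 193.97*I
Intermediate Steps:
N(a) = 4*a**2 (N(a) = (2*a)*(2*a) = 4*a**2)
u(L, H) = 12/(H + 4*H**2)**2 (u(L, H) = 12/((4*H**2 + H)**2) = 12/((H + 4*H**2)**2) = 12/(H + 4*H**2)**2)
E(m) = -5*sqrt(m + 12/(m**2*(1 + 4*m)**2))
sqrt(E(140) - 37566) = sqrt(-5*sqrt(140 + 12/(140**2*(1 + 4*140)**2)) - 37566) = sqrt(-5*sqrt(140 + 12*(1/19600)/(1 + 560)**2) - 37566) = sqrt(-5*sqrt(140 + 12*(1/19600)/561**2) - 37566) = sqrt(-5*sqrt(140 + 12*(1/19600)*(1/314721)) - 37566) = sqrt(-5*sqrt(140 + 1/514044300) - 37566) = sqrt(-sqrt(215898606003)/7854 - 37566) = sqrt(-37566 - sqrt(215898606003)/7854)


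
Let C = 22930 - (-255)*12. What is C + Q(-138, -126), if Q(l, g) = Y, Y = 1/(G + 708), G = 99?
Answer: 20973931/807 ≈ 25990.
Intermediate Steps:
C = 25990 (C = 22930 - 1*(-3060) = 22930 + 3060 = 25990)
Y = 1/807 (Y = 1/(99 + 708) = 1/807 ≈ 0.0012392)
Q(l, g) = 1/807
C + Q(-138, -126) = 25990 + 1/807 = 20973931/807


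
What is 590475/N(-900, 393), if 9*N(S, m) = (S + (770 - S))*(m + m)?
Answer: 354285/40348 ≈ 8.7807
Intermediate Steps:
N(S, m) = 1540*m/9 (N(S, m) = ((S + (770 - S))*(m + m))/9 = (770*(2*m))/9 = (1540*m)/9 = 1540*m/9)
590475/N(-900, 393) = 590475/(((1540/9)*393)) = 590475/(201740/3) = 590475*(3/201740) = 354285/40348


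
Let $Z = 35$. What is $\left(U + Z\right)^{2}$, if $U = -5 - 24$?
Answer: $36$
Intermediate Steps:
$U = -29$ ($U = -5 - 24 = -29$)
$\left(U + Z\right)^{2} = \left(-29 + 35\right)^{2} = 6^{2} = 36$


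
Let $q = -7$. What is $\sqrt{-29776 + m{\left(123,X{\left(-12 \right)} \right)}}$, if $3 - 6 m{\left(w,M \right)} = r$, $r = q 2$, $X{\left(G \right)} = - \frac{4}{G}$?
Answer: $\frac{i \sqrt{1071834}}{6} \approx 172.55 i$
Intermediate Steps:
$r = -14$ ($r = \left(-7\right) 2 = -14$)
$m{\left(w,M \right)} = \frac{17}{6}$ ($m{\left(w,M \right)} = \frac{1}{2} - - \frac{7}{3} = \frac{1}{2} + \frac{7}{3} = \frac{17}{6}$)
$\sqrt{-29776 + m{\left(123,X{\left(-12 \right)} \right)}} = \sqrt{-29776 + \frac{17}{6}} = \sqrt{- \frac{178639}{6}} = \frac{i \sqrt{1071834}}{6}$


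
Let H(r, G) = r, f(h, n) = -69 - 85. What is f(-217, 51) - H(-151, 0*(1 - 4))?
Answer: -3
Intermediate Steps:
f(h, n) = -154
f(-217, 51) - H(-151, 0*(1 - 4)) = -154 - 1*(-151) = -154 + 151 = -3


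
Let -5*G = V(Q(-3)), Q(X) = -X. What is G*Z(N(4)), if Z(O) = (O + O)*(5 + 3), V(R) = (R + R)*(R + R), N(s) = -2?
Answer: 1152/5 ≈ 230.40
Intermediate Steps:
V(R) = 4*R**2 (V(R) = (2*R)*(2*R) = 4*R**2)
Z(O) = 16*O (Z(O) = (2*O)*8 = 16*O)
G = -36/5 (G = -4*(-1*(-3))**2/5 = -4*3**2/5 = -4*9/5 = -1/5*36 = -36/5 ≈ -7.2000)
G*Z(N(4)) = -576*(-2)/5 = -36/5*(-32) = 1152/5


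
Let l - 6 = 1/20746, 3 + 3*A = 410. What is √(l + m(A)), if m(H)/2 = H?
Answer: 5*√42970795626/62238 ≈ 16.653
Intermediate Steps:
A = 407/3 (A = -1 + (⅓)*410 = -1 + 410/3 = 407/3 ≈ 135.67)
m(H) = 2*H
l = 124477/20746 (l = 6 + 1/20746 = 124477/20746 ≈ 6.0000)
√(l + m(A)) = √(124477/20746 + 2*(407/3)) = √(124477/20746 + 814/3) = √(17260675/62238) = 5*√42970795626/62238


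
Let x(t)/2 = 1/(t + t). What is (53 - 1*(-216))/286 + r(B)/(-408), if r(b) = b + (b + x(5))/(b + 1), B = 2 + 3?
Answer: 202639/218790 ≈ 0.92618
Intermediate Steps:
B = 5
x(t) = 1/t (x(t) = 2/(t + t) = 2/((2*t)) = 2*(1/(2*t)) = 1/t)
r(b) = b + (⅕ + b)/(1 + b) (r(b) = b + (b + 1/5)/(b + 1) = b + (b + ⅕)/(1 + b) = b + (⅕ + b)/(1 + b))
(53 - 1*(-216))/286 + r(B)/(-408) = (53 - 1*(-216))/286 + ((⅕ + 5² + 2*5)/(1 + 5))/(-408) = (53 + 216)*(1/286) + ((⅕ + 25 + 10)/6)*(-1/408) = 269*(1/286) + ((⅙)*(176/5))*(-1/408) = 269/286 + (88/15)*(-1/408) = 269/286 - 11/765 = 202639/218790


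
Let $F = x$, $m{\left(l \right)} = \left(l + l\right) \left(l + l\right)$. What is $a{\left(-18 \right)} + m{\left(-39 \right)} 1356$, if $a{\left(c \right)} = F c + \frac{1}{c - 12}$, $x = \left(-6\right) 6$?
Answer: $\frac{247516559}{30} \approx 8.2506 \cdot 10^{6}$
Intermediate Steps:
$x = -36$
$m{\left(l \right)} = 4 l^{2}$ ($m{\left(l \right)} = 2 l 2 l = 4 l^{2}$)
$F = -36$
$a{\left(c \right)} = \frac{1}{-12 + c} - 36 c$ ($a{\left(c \right)} = - 36 c + \frac{1}{c - 12} = - 36 c + \frac{1}{-12 + c} = \frac{1}{-12 + c} - 36 c$)
$a{\left(-18 \right)} + m{\left(-39 \right)} 1356 = \frac{1 - 36 \left(-18\right)^{2} + 432 \left(-18\right)}{-12 - 18} + 4 \left(-39\right)^{2} \cdot 1356 = \frac{1 - 11664 - 7776}{-30} + 4 \cdot 1521 \cdot 1356 = - \frac{1 - 11664 - 7776}{30} + 6084 \cdot 1356 = \left(- \frac{1}{30}\right) \left(-19439\right) + 8249904 = \frac{19439}{30} + 8249904 = \frac{247516559}{30}$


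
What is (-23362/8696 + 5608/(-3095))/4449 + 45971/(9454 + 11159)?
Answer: 917019026527571/411369930247740 ≈ 2.2292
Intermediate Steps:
(-23362/8696 + 5608/(-3095))/4449 + 45971/(9454 + 11159) = (-23362*1/8696 + 5608*(-1/3095))*(1/4449) + 45971/20613 = (-11681/4348 - 5608/3095)*(1/4449) + 45971*(1/20613) = -60536279/13457060*1/4449 + 45971/20613 = -60536279/59870459940 + 45971/20613 = 917019026527571/411369930247740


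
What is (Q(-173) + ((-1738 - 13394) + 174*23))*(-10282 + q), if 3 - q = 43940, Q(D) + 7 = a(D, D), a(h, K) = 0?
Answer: 603837003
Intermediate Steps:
Q(D) = -7 (Q(D) = -7 + 0 = -7)
q = -43937 (q = 3 - 1*43940 = 3 - 43940 = -43937)
(Q(-173) + ((-1738 - 13394) + 174*23))*(-10282 + q) = (-7 + ((-1738 - 13394) + 174*23))*(-10282 - 43937) = (-7 + (-15132 + 4002))*(-54219) = (-7 - 11130)*(-54219) = -11137*(-54219) = 603837003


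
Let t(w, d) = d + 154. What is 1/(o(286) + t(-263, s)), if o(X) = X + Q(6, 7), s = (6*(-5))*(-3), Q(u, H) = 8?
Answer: 1/538 ≈ 0.0018587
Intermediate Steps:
s = 90 (s = -30*(-3) = 90)
t(w, d) = 154 + d
o(X) = 8 + X (o(X) = X + 8 = 8 + X)
1/(o(286) + t(-263, s)) = 1/((8 + 286) + (154 + 90)) = 1/(294 + 244) = 1/538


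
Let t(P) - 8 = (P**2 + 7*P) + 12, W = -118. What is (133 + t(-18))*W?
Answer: -41418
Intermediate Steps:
t(P) = 20 + P**2 + 7*P (t(P) = 8 + ((P**2 + 7*P) + 12) = 8 + (12 + P**2 + 7*P) = 20 + P**2 + 7*P)
(133 + t(-18))*W = (133 + (20 + (-18)**2 + 7*(-18)))*(-118) = (133 + (20 + 324 - 126))*(-118) = (133 + 218)*(-118) = 351*(-118) = -41418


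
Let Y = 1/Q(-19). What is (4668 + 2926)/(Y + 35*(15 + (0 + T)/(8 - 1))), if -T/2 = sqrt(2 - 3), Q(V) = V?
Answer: 359777141/24879194 + 6853585*I/24879194 ≈ 14.461 + 0.27547*I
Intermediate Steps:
Y = -1/19 (Y = 1/(-19) = -1/19 ≈ -0.052632)
T = -2*I (T = -2*sqrt(2 - 3) = -2*I ≈ -2.0*I)
(4668 + 2926)/(Y + 35*(15 + (0 + T)/(8 - 1))) = (4668 + 2926)/(-1/19 + 35*(15 + (0 - 2*I)/(8 - 1))) = 7594/(-1/19 + 35*(15 - 2*I/7)) = 7594/(-1/19 + (525 - 10*I)) = 7594/(9974/19 - 10*I) = 7594*(361*(9974/19 + 10*I)/99516776) = 1370717*(9974/19 + 10*I)/49758388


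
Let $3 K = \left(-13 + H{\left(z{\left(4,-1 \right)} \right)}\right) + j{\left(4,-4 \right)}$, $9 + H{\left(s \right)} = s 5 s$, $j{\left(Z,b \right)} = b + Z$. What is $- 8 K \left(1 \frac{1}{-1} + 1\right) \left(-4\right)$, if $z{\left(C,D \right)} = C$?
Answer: $0$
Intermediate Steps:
$j{\left(Z,b \right)} = Z + b$
$H{\left(s \right)} = -9 + 5 s^{2}$ ($H{\left(s \right)} = -9 + s 5 s = -9 + 5 s s = -9 + 5 s^{2}$)
$K = \frac{58}{3}$ ($K = \frac{\left(-13 - \left(9 - 5 \cdot 4^{2}\right)\right) + \left(4 - 4\right)}{3} = \frac{\left(-13 + \left(-9 + 5 \cdot 16\right)\right) + 0}{3} = \frac{\left(-13 + \left(-9 + 80\right)\right) + 0}{3} = \frac{\left(-13 + 71\right) + 0}{3} = \frac{58 + 0}{3} = \frac{1}{3} \cdot 58 = \frac{58}{3} \approx 19.333$)
$- 8 K \left(1 \frac{1}{-1} + 1\right) \left(-4\right) = \left(-8\right) \frac{58}{3} \left(1 \frac{1}{-1} + 1\right) \left(-4\right) = - \frac{464 \left(1 \left(-1\right) + 1\right) \left(-4\right)}{3} = - \frac{464 \left(-1 + 1\right) \left(-4\right)}{3} = - \frac{464 \cdot 0 \left(-4\right)}{3} = \left(- \frac{464}{3}\right) 0 = 0$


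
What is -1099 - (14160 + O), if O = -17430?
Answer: 2171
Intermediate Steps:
-1099 - (14160 + O) = -1099 - (14160 - 17430) = -1099 - 1*(-3270) = -1099 + 3270 = 2171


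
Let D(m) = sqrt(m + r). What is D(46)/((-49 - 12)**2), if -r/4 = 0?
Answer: sqrt(46)/3721 ≈ 0.0018227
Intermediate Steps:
r = 0 (r = -4*0 = 0)
D(m) = sqrt(m) (D(m) = sqrt(m + 0) = sqrt(m))
D(46)/((-49 - 12)**2) = sqrt(46)/((-49 - 12)**2) = sqrt(46)/((-61)**2) = sqrt(46)/3721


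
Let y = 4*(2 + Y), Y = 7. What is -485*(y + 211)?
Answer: -119795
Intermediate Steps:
y = 36 (y = 4*(2 + 7) = 4*9 = 36)
-485*(y + 211) = -485*(36 + 211) = -485*247 = -119795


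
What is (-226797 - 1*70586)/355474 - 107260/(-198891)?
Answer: -3002665859/10100082762 ≈ -0.29729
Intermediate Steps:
(-226797 - 1*70586)/355474 - 107260/(-198891) = (-226797 - 70586)*(1/355474) - 107260*(-1/198891) = -297383*1/355474 + 107260/198891 = -297383/355474 + 107260/198891 = -3002665859/10100082762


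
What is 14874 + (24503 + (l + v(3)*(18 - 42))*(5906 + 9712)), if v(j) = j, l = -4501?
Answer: -71381737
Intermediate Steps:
14874 + (24503 + (l + v(3)*(18 - 42))*(5906 + 9712)) = 14874 + (24503 + (-4501 + 3*(18 - 42))*(5906 + 9712)) = 14874 + (24503 + (-4501 + 3*(-24))*15618) = 14874 + (24503 + (-4501 - 72)*15618) = 14874 + (24503 - 4573*15618) = 14874 + (24503 - 71421114) = 14874 - 71396611 = -71381737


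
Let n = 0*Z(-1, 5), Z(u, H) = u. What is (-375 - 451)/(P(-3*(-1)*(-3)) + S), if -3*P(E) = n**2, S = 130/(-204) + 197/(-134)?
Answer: 2822442/7201 ≈ 391.95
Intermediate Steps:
n = 0 (n = 0*(-1) = 0)
S = -7201/3417 (S = 130*(-1/204) + 197*(-1/134) = -65/102 - 197/134 = -7201/3417 ≈ -2.1074)
P(E) = 0 (P(E) = -1/3*0**2 = -1/3*0 = 0)
(-375 - 451)/(P(-3*(-1)*(-3)) + S) = (-375 - 451)/(0 - 7201/3417) = -826/(-7201/3417) = -826*(-3417/7201) = 2822442/7201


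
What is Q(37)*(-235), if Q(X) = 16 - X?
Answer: 4935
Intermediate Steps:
Q(37)*(-235) = (16 - 1*37)*(-235) = (16 - 37)*(-235) = -21*(-235) = 4935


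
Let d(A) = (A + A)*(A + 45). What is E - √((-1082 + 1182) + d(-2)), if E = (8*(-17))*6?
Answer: -816 - 6*I*√2 ≈ -816.0 - 8.4853*I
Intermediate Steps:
d(A) = 2*A*(45 + A) (d(A) = (2*A)*(45 + A) = 2*A*(45 + A))
E = -816 (E = -136*6 = -816)
E - √((-1082 + 1182) + d(-2)) = -816 - √((-1082 + 1182) + 2*(-2)*(45 - 2)) = -816 - √(100 + 2*(-2)*43) = -816 - √(100 - 172) = -816 - √(-72) = -816 - 6*I*√2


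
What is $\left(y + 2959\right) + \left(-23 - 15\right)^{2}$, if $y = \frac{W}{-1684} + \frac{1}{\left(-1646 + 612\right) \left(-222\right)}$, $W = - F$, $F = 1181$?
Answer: $\frac{106393102198}{24159927} \approx 4403.7$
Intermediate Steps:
$W = -1181$ ($W = \left(-1\right) 1181 = -1181$)
$y = \frac{16943617}{24159927}$ ($y = - \frac{1181}{-1684} + \frac{1}{\left(-1646 + 612\right) \left(-222\right)} = \left(-1181\right) \left(- \frac{1}{1684}\right) + \frac{1}{-1034} \left(- \frac{1}{222}\right) = \frac{1181}{1684} - - \frac{1}{229548} = \frac{1181}{1684} + \frac{1}{229548} = \frac{16943617}{24159927} \approx 0.70131$)
$\left(y + 2959\right) + \left(-23 - 15\right)^{2} = \left(\frac{16943617}{24159927} + 2959\right) + \left(-23 - 15\right)^{2} = \frac{71506167610}{24159927} + \left(-38\right)^{2} = \frac{71506167610}{24159927} + 1444 = \frac{106393102198}{24159927}$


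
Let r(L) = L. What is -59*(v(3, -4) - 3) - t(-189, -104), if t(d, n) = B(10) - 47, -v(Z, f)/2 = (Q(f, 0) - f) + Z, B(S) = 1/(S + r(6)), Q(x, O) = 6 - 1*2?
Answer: 24351/16 ≈ 1521.9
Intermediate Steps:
Q(x, O) = 4 (Q(x, O) = 6 - 2 = 4)
B(S) = 1/(6 + S) (B(S) = 1/(S + 6) = 1/(6 + S))
v(Z, f) = -8 - 2*Z + 2*f (v(Z, f) = -2*((4 - f) + Z) = -2*(4 + Z - f) = -8 - 2*Z + 2*f)
t(d, n) = -751/16 (t(d, n) = 1/(6 + 10) - 47 = 1/16 - 47 = -751/16)
-59*(v(3, -4) - 3) - t(-189, -104) = -59*((-8 - 2*3 + 2*(-4)) - 3) - 1*(-751/16) = -59*((-8 - 6 - 8) - 3) + 751/16 = -59*(-22 - 3) + 751/16 = -59*(-25) + 751/16 = 1475 + 751/16 = 24351/16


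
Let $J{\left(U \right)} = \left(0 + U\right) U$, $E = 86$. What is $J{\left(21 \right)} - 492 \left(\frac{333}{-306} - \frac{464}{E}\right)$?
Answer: $\frac{2654205}{731} \approx 3630.9$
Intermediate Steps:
$J{\left(U \right)} = U^{2}$ ($J{\left(U \right)} = U U = U^{2}$)
$J{\left(21 \right)} - 492 \left(\frac{333}{-306} - \frac{464}{E}\right) = 21^{2} - 492 \left(\frac{333}{-306} - \frac{464}{86}\right) = 441 - 492 \left(333 \left(- \frac{1}{306}\right) - \frac{232}{43}\right) = 441 - 492 \left(- \frac{37}{34} - \frac{232}{43}\right) = 441 - - \frac{2331834}{731} = 441 + \frac{2331834}{731} = \frac{2654205}{731}$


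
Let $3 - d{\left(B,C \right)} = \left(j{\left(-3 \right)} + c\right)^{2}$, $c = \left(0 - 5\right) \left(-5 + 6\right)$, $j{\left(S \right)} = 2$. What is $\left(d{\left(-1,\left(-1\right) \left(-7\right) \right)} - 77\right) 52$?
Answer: $-4316$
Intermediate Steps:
$c = -5$ ($c = \left(-5\right) 1 = -5$)
$d{\left(B,C \right)} = -6$ ($d{\left(B,C \right)} = 3 - \left(2 - 5\right)^{2} = 3 - \left(-3\right)^{2} = 3 - 9 = -6$)
$\left(d{\left(-1,\left(-1\right) \left(-7\right) \right)} - 77\right) 52 = \left(-6 - 77\right) 52 = \left(-83\right) 52 = -4316$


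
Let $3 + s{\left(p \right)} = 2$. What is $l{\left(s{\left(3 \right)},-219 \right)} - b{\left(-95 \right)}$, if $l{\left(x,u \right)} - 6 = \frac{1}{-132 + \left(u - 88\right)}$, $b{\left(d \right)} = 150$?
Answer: $- \frac{63217}{439} \approx -144.0$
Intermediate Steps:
$s{\left(p \right)} = -1$ ($s{\left(p \right)} = -3 + 2 = -1$)
$l{\left(x,u \right)} = 6 + \frac{1}{-220 + u}$ ($l{\left(x,u \right)} = 6 + \frac{1}{-132 + \left(u - 88\right)} = 6 + \frac{1}{-132 + \left(-88 + u\right)} = 6 + \frac{1}{-220 + u}$)
$l{\left(s{\left(3 \right)},-219 \right)} - b{\left(-95 \right)} = \frac{-1319 + 6 \left(-219\right)}{-220 - 219} - 150 = \frac{-1319 - 1314}{-439} - 150 = \left(- \frac{1}{439}\right) \left(-2633\right) - 150 = \frac{2633}{439} - 150 = - \frac{63217}{439}$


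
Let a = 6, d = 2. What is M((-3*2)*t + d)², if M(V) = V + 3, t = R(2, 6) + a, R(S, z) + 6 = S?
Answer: 49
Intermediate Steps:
R(S, z) = -6 + S
t = 2 (t = (-6 + 2) + 6 = -4 + 6 = 2)
M(V) = 3 + V
M((-3*2)*t + d)² = (3 + (-3*2*2 + 2))² = (3 + (-6*2 + 2))² = (3 + (-12 + 2))² = (3 - 10)² = (-7)² = 49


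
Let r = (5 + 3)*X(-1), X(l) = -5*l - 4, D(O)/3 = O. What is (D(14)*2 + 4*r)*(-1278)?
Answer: -148248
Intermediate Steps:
D(O) = 3*O
X(l) = -4 - 5*l
r = 8 (r = (5 + 3)*(-4 - 5*(-1)) = 8*(-4 + 5) = 8*1 = 8)
(D(14)*2 + 4*r)*(-1278) = ((3*14)*2 + 4*8)*(-1278) = (42*2 + 32)*(-1278) = (84 + 32)*(-1278) = 116*(-1278) = -148248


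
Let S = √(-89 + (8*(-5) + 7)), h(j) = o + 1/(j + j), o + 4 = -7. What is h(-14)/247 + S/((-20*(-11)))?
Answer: -309/6916 + I*√122/220 ≈ -0.044679 + 0.050206*I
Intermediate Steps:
o = -11 (o = -4 - 7 = -11)
h(j) = -11 + 1/(2*j) (h(j) = -11 + 1/(j + j) = -11 + 1/(2*j))
S = I*√122 (S = √(-89 + (-40 + 7)) = √(-89 - 33) = √(-122) = I*√122 ≈ 11.045*I)
h(-14)/247 + S/((-20*(-11))) = (-11 + (½)/(-14))/247 + (I*√122)/((-20*(-11))) = (-11 + (½)*(-1/14))*(1/247) + (I*√122)/220 = (-11 - 1/28)*(1/247) + (I*√122)*(1/220) = -309/28*1/247 + I*√122/220 = -309/6916 + I*√122/220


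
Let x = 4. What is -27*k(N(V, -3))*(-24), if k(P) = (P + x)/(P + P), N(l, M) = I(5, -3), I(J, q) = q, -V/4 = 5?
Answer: -108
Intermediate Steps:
V = -20 (V = -4*5 = -20)
N(l, M) = -3
k(P) = (4 + P)/(2*P) (k(P) = (P + 4)/(P + P) = (4 + P)/((2*P)) = (4 + P)*(1/(2*P)) = (4 + P)/(2*P))
-27*k(N(V, -3))*(-24) = -27*(4 - 3)/(2*(-3))*(-24) = -27*(-1)/(2*3)*(-24) = -27*(-1/6)*(-24) = (9/2)*(-24) = -108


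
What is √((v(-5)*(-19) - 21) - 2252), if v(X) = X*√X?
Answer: √(-2273 + 95*I*√5) ≈ 2.2254 + 47.728*I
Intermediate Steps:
v(X) = X^(3/2)
√((v(-5)*(-19) - 21) - 2252) = √(((-5)^(3/2)*(-19) - 21) - 2252) = √((-5*I*√5*(-19) - 21) - 2252) = √((95*I*√5 - 21) - 2252) = √((-21 + 95*I*√5) - 2252) = √(-2273 + 95*I*√5)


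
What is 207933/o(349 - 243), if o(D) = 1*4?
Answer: 207933/4 ≈ 51983.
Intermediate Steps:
o(D) = 4
207933/o(349 - 243) = 207933/4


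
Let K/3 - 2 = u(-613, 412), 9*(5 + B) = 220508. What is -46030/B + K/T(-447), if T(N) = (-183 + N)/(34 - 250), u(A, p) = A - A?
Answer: 1373886/7716205 ≈ 0.17805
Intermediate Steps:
B = 220463/9 (B = -5 + (1/9)*220508 = -5 + 220508/9 = 220463/9 ≈ 24496.)
u(A, p) = 0
T(N) = 61/72 - N/216 (T(N) = (-183 + N)/(-216) = (-183 + N)*(-1/216) = 61/72 - N/216)
K = 6 (K = 6 + 3*0 = 6 + 0 = 6)
-46030/B + K/T(-447) = -46030/220463/9 + 6/(61/72 - 1/216*(-447)) = -46030*9/220463 + 6/(61/72 + 149/72) = -414270/220463 + 6/(35/12) = -414270/220463 + 6*(12/35) = -414270/220463 + 72/35 = 1373886/7716205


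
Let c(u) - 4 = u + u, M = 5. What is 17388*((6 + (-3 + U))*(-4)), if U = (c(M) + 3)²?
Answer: -20309184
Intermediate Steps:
c(u) = 4 + 2*u (c(u) = 4 + (u + u) = 4 + 2*u)
U = 289 (U = ((4 + 2*5) + 3)² = ((4 + 10) + 3)² = (14 + 3)² = 17² = 289)
17388*((6 + (-3 + U))*(-4)) = 17388*((6 + (-3 + 289))*(-4)) = 17388*((6 + 286)*(-4)) = 17388*(292*(-4)) = 17388*(-1168) = -20309184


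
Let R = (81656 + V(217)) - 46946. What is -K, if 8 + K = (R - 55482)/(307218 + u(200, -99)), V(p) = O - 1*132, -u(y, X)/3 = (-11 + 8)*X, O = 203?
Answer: 2471317/306327 ≈ 8.0676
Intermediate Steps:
u(y, X) = 9*X (u(y, X) = -3*(-11 + 8)*X = -(-9)*X = 9*X)
V(p) = 71 (V(p) = 203 - 1*132 = 203 - 132 = 71)
R = 34781 (R = (81656 + 71) - 46946 = 81727 - 46946 = 34781)
K = -2471317/306327 (K = -8 + (34781 - 55482)/(307218 + 9*(-99)) = -8 - 20701/(307218 - 891) = -8 - 20701/306327 = -2471317/306327 ≈ -8.0676)
-K = -1*(-2471317/306327) = 2471317/306327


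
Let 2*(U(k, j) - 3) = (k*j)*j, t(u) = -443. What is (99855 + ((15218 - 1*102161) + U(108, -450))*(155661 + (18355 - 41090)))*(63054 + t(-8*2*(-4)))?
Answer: 90284393528336565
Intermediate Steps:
U(k, j) = 3 + k*j²/2 (U(k, j) = 3 + ((k*j)*j)/2 = 3 + ((j*k)*j)/2 = 3 + (k*j²)/2 = 3 + k*j²/2)
(99855 + ((15218 - 1*102161) + U(108, -450))*(155661 + (18355 - 41090)))*(63054 + t(-8*2*(-4))) = (99855 + ((15218 - 1*102161) + (3 + (½)*108*(-450)²))*(155661 + (18355 - 41090)))*(63054 - 443) = (99855 + ((15218 - 102161) + (3 + (½)*108*202500))*(155661 - 22735))*62611 = (99855 + (-86943 + (3 + 10935000))*132926)*62611 = (99855 + (-86943 + 10935003)*132926)*62611 = (99855 + 10848060*132926)*62611 = (99855 + 1441989223560)*62611 = 1441989323415*62611 = 90284393528336565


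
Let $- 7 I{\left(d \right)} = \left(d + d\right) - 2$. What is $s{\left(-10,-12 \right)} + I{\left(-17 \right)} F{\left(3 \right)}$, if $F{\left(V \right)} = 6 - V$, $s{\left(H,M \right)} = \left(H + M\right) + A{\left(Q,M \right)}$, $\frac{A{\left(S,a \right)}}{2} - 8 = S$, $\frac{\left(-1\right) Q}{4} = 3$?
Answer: $- \frac{102}{7} \approx -14.571$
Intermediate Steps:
$Q = -12$ ($Q = \left(-4\right) 3 = -12$)
$A{\left(S,a \right)} = 16 + 2 S$
$s{\left(H,M \right)} = -8 + H + M$ ($s{\left(H,M \right)} = \left(H + M\right) + \left(16 + 2 \left(-12\right)\right) = \left(H + M\right) + \left(16 - 24\right) = \left(H + M\right) - 8 = -8 + H + M$)
$I{\left(d \right)} = \frac{2}{7} - \frac{2 d}{7}$ ($I{\left(d \right)} = - \frac{\left(d + d\right) - 2}{7} = - \frac{2 d - 2}{7} = - \frac{-2 + 2 d}{7} = \frac{2}{7} - \frac{2 d}{7}$)
$s{\left(-10,-12 \right)} + I{\left(-17 \right)} F{\left(3 \right)} = \left(-8 - 10 - 12\right) + \left(\frac{2}{7} - - \frac{34}{7}\right) \left(6 - 3\right) = -30 + \left(\frac{2}{7} + \frac{34}{7}\right) \left(6 - 3\right) = -30 + \frac{36}{7} \cdot 3 = -30 + \frac{108}{7} = - \frac{102}{7}$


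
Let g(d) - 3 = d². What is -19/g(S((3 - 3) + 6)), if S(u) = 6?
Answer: -19/39 ≈ -0.48718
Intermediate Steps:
g(d) = 3 + d²
-19/g(S((3 - 3) + 6)) = -19/(3 + 6²) = -19/(3 + 36) = -19/39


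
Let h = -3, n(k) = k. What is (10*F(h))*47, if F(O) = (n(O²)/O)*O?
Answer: 4230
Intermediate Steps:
F(O) = O² (F(O) = (O²/O)*O = O*O = O²)
(10*F(h))*47 = (10*(-3)²)*47 = (10*9)*47 = 90*47 = 4230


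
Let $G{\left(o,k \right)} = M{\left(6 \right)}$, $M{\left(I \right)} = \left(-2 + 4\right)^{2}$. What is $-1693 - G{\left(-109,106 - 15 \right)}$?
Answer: $-1697$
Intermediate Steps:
$M{\left(I \right)} = 4$ ($M{\left(I \right)} = 2^{2} = 4$)
$G{\left(o,k \right)} = 4$
$-1693 - G{\left(-109,106 - 15 \right)} = -1693 - 4 = -1697$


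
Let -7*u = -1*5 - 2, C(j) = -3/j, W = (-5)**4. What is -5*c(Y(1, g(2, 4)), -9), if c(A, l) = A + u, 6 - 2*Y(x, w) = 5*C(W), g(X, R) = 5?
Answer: -1003/50 ≈ -20.060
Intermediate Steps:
W = 625
u = 1 (u = -(-1*5 - 2)/7 = -(-5 - 2)/7 = -1/7*(-7) = 1)
Y(x, w) = 753/250 (Y(x, w) = 3 - 5*(-3/625)/2 = 3 - 5*(-3*1/625)/2 = 3 - 5*(-3)/(2*625) = 3 - 1/2*(-3/125) = 3 + 3/250 = 753/250)
c(A, l) = 1 + A (c(A, l) = A + 1 = 1 + A)
-5*c(Y(1, g(2, 4)), -9) = -5*(1 + 753/250) = -5*1003/250 = -1003/50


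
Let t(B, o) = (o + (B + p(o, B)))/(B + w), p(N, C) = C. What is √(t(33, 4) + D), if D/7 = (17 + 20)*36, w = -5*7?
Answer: √9289 ≈ 96.379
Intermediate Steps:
w = -35
t(B, o) = (o + 2*B)/(-35 + B) (t(B, o) = (o + (B + B))/(B - 35) = (o + 2*B)/(-35 + B))
D = 9324 (D = 7*((17 + 20)*36) = 7*(37*36) = 7*1332 = 9324)
√(t(33, 4) + D) = √((4 + 2*33)/(-35 + 33) + 9324) = √((4 + 66)/(-2) + 9324) = √(-½*70 + 9324) = √(-35 + 9324) = √9289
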